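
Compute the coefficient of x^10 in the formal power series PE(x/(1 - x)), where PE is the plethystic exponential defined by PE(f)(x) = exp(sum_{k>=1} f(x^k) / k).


For f(x) = x/(1 - x) we have
sum_{k>=1} f(x^k) / k = sum_{k>=1} (1/k) * x^k / (1 - x^k) = sum_{k, m >= 1} x^(k m) / k,
which after exponentiating simplifies to
PE(x/(1 - x)) = prod_{k>=1} 1 / (1 - x^k).
This is the generating function for the partition function p(n), so the coefficient of x^10 is p(10).
Computing p(10) by dynamic programming over parts 1, 2, ..., 10: p(10) = 42.

42


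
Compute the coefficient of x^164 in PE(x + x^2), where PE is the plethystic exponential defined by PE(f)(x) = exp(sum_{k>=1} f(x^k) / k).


With f(x) = x + x^2, the exponent is sum_{k>=1} (x^k + x^(2k)) / k = -ln(1 - x) - ln(1 - x^2). Exponentiating:
PE(x + x^2) = 1 / ((1 - x)(1 - x^2)).
This is the generating function for partitions of n into parts of size 1 or 2. The number of 2's can be any j in 0..82, and the rest are 1's, so
[x^164] = floor(164/2) + 1 = 83.

83


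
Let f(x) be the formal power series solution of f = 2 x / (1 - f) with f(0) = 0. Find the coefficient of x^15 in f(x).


Apply Lagrange inversion: f = 2 x * phi(f) with phi(t) = 1/(1 - t), so
[x^n] f = 2^n * (1/n) [t^(n-1)] phi(t)^n = 2^n * (1/n) [t^(n-1)] (1 - t)^(-n) = 2^n * (1/n) C(2n - 2, n - 1) = 2^n * C_{n-1}.
For n = 15: C_14 = C(28, 14) / 15 = 40116600/15 = 2674440.
With the 2^15 = 32768 factor, the coefficient is 32768 * 2674440 = 87636049920.

87636049920


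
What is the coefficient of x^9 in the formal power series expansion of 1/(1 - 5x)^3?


The general identity 1/(1 - c x)^r = sum_{k>=0} c^k C(k + r - 1, r - 1) x^k follows by substituting y = c x into 1/(1 - y)^r = sum_{k>=0} C(k + r - 1, r - 1) y^k.
For c = 5, r = 3, k = 9:
5^9 * C(11, 2) = 1953125 * 55 = 107421875.

107421875


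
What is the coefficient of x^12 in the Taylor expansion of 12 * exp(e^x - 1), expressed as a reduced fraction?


exp(e^x - 1) = sum_{k>=0} Bell_k x^k / k!, where Bell_k is the k-th Bell number.
So the coefficient of x^12 is 12 * Bell_12 / 12!.
Computing: Bell_12 = 4213597 and 12! = 479001600, giving
12 * 4213597/479001600 = 4213597/39916800.

4213597/39916800


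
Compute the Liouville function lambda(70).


The Liouville function is lambda(k) = (-1)^Omega(k), where Omega(k) counts the prime factors of k with multiplicity.
Factoring: 70 = 2 * 5 * 7, so Omega(70) = 3.
lambda(70) = (-1)^3 = -1.

-1


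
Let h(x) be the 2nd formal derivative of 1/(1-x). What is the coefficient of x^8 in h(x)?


Differentiating 2 times: d^2/dx^2 [1/(1-x)] = 2!/(1-x)^3.
The expansion 1/(1-x)^3 = sum_{k>=0} C(k+2, 2) x^k, so the coefficient of x^n in 2!/(1-x)^3 is 2! * C(n+2, 2).
For n = 8: 2 * C(10, 2) = 2 * 45 = 90

90


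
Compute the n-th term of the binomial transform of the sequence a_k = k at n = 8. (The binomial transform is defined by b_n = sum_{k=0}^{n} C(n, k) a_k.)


With a_k = k, b_n = sum_{k=0}^{n} C(n, k) k. Using k * C(n, k) = n * C(n-1, k-1) gives b_n = n * sum_{k>=1} C(n-1, k-1) = n * 2^(n-1).
For n = 8: 8 * 2^7 = 8 * 128 = 1024.

1024


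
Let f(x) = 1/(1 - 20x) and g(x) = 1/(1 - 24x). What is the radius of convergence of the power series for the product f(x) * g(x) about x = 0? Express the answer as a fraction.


The radius of 1/(1 - 20x) is 1/20 (nearest singularity at x = 1/20), and the radius of 1/(1 - 24x) is 1/24.
The product f(x)*g(x) = 1/((1 - 20x)(1 - 24x)) has singularities at both 1/20 and 1/24, so its radius of convergence is the distance to the nearest one:
min(1/20, 1/24) = 1/24.

1/24


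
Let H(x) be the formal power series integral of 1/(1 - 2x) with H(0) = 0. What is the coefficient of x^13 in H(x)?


1/(1 - 2x) = sum_{k>=0} 2^k x^k. Integrating termwise with H(0) = 0:
H(x) = sum_{k>=0} 2^k x^(k+1) / (k+1) = sum_{m>=1} 2^(m-1) x^m / m.
For m = 13: 2^12/13 = 4096/13 = 4096/13.

4096/13


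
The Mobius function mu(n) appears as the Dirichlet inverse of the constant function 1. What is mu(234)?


234 has a squared prime factor, so mu(234) = 0.
Factorization reveals a repeated prime.

0


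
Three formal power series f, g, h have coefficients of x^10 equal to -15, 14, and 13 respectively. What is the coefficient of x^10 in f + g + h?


Series addition is componentwise:
-15 + 14 + 13
= 12

12


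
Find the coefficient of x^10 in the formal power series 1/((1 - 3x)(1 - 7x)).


By partial fractions or Cauchy convolution:
The coefficient equals sum_{k=0}^{10} 3^k * 7^(10-k).
= 494287399

494287399


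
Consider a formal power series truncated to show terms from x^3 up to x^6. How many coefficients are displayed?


From x^3 to x^6 inclusive, the count is 6 - 3 + 1 = 4.

4


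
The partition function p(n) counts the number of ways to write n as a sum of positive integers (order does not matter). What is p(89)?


Using the generating function prod_{k>=1} 1/(1-x^k), we compute p(89).
By dynamic programming over parts 1 through 89:
p(89) = 49995925

49995925


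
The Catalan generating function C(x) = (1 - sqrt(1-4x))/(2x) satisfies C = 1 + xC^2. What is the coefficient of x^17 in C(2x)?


Substituting x -> 2x scales the n-th coefficient by 2^n, so [x^17] C(2x) = 2^17 * C_17.
C_17 = C(2*17, 17)/(18) = 2333606220/18 = 129644790.
So 2^17 * 129644790 = 131072 * 129644790 = 16992801914880.

16992801914880


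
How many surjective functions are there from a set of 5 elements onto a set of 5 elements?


By inclusion-exclusion on which target elements are missed, the number of surjections from an n-set onto a k-set is
surj(n, k) = sum_{j=0}^{k} (-1)^j C(k, j) (k - j)^n.
Equivalently surj(n, k) = k! * S(n, k), where S(n, k) is the Stirling number of the second kind.
For n = 5, k = 5:
S(5, 5) = 1, so
surj = 5! * 1 = 120 * 1 = 120.

120


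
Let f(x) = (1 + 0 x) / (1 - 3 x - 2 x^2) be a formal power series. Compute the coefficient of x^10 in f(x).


Write f(x) = sum_{k>=0} a_k x^k. Multiplying both sides by 1 - 3 x - 2 x^2 gives
(1 - 3 x - 2 x^2) sum_{k>=0} a_k x^k = 1 + 0 x.
Matching coefficients:
 x^0: a_0 = 1
 x^1: a_1 - 3 a_0 = 0  =>  a_1 = 3*1 + 0 = 3
 x^k (k >= 2): a_k = 3 a_{k-1} + 2 a_{k-2}.
Iterating: a_2 = 11, a_3 = 39, a_4 = 139, a_5 = 495, a_6 = 1763, a_7 = 6279, a_8 = 22363, a_9 = 79647, a_10 = 283667.
So the coefficient of x^10 is 283667.

283667


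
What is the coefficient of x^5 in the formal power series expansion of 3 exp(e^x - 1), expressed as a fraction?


exp(e^x - 1) is the exponential generating function for the Bell numbers Bell_k: exp(e^x - 1) = sum_{k>=0} Bell_k x^k / k!.
So the coefficient of x^5 in 3 exp(e^x - 1) is 3 Bell_5 / 5!.
Computing: Bell_5 = 52 and 5! = 120, giving
3 * 52/120 = 13/10.

13/10


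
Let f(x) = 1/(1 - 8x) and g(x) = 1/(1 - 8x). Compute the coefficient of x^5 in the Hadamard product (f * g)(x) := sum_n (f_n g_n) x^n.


f has coefficients f_k = 8^k and g has coefficients g_k = 8^k, so the Hadamard product has coefficient (f*g)_k = 8^k * 8^k = 64^k.
For k = 5: 64^5 = 1073741824.

1073741824


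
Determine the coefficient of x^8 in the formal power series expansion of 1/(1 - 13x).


The geometric series identity gives 1/(1 - c x) = sum_{k>=0} c^k x^k, so the coefficient of x^k is c^k.
Here c = 13 and k = 8.
Computing: 13^8 = 815730721

815730721


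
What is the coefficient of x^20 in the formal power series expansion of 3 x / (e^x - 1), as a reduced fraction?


The exponential generating function for Bernoulli numbers is
x / (e^x - 1) = sum_{k>=0} B_k x^k / k!.
So the coefficient of x^20 in 3 x / (e^x - 1) is 3 B_20 / 20!.
Computing: B_20 = -174611/330, 20! = 2432902008176640000, giving
3 * -174611/330 / 2432902008176640000 = -174611/267619220899430400000.

-174611/267619220899430400000


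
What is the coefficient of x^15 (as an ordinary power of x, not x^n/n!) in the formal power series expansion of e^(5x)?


The exponential series is e^y = sum_{k>=0} y^k / k!. Substituting y = 5x gives
e^(5x) = sum_{k>=0} 5^k x^k / k!.
So the coefficient of x^n is a^n/n! with a = 5, n = 15:
5^15 / 15! = 30517578125/1307674368000 = 244140625/10461394944

244140625/10461394944


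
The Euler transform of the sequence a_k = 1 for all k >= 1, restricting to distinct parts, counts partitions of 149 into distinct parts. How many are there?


Partitions of 149 into distinct parts can be computed via generating function.
Product (1+x)(1+x^2)(1+x^3)...
The coefficient of x^149 = 18108418

18108418


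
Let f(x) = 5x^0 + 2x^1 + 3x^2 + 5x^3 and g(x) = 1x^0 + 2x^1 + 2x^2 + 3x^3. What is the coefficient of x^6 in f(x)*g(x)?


Cauchy product at x^6:
5*3
= 15

15


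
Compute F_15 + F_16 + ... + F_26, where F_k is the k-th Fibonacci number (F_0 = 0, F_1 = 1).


Use the identity sum_{k=0}^{N} F_k = F_{N+2} - 1 (which follows from F_{k+2} - F_{k+1} = F_k). Then
sum_{k=15}^{26} F_k = (F_{28} - 1) - (F_{16} - 1) = F_{28} - F_{16}.
Computing: F_{28} = 317811, F_{16} = 987, so
Sum = 317811 - 987 = 316824.

316824


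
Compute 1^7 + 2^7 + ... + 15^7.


This power sum has a closed form given by Faulhaber's formula
sum_{k=1}^{m} k^p = (1 / (p + 1)) * sum_{j=0}^{p} C(p + 1, j) B_j m^(p + 1 - j),
but for small m direct computation is fastest:
1 + 128 + 2187 + 16384 + 78125 + 279936 + 823543 + 2097152 + 4782969 + 10000000 + 19487171 + 35831808 + 62748517 + 105413504 + 170859375 = 412420800.

412420800


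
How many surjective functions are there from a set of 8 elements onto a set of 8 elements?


By inclusion-exclusion on which target elements are missed, the number of surjections from an n-set onto a k-set is
surj(n, k) = sum_{j=0}^{k} (-1)^j C(k, j) (k - j)^n.
Equivalently surj(n, k) = k! * S(n, k), where S(n, k) is the Stirling number of the second kind.
For n = 8, k = 8:
S(8, 8) = 1, so
surj = 8! * 1 = 40320 * 1 = 40320.

40320


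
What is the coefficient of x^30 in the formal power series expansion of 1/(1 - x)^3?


The negative binomial / multiset identity is
1/(1 - x)^r = sum_{k>=0} C(k + r - 1, r - 1) x^k.
Here r = 3 and k = 30, so the coefficient is
C(30 + 2, 2) = C(32, 2)
= 496

496


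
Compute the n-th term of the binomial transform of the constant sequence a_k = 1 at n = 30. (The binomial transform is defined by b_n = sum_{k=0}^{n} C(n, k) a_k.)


With a_k = 1 for all k, b_n = sum_{k=0}^{n} C(n, k) = 2^n by the binomial theorem.
For n = 30: 2^30 = 1073741824.

1073741824


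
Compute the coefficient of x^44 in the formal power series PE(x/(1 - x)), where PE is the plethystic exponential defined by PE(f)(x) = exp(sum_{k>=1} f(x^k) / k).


For f(x) = x/(1 - x) we have
sum_{k>=1} f(x^k) / k = sum_{k>=1} (1/k) * x^k / (1 - x^k) = sum_{k, m >= 1} x^(k m) / k,
which after exponentiating simplifies to
PE(x/(1 - x)) = prod_{k>=1} 1 / (1 - x^k).
This is the generating function for the partition function p(n), so the coefficient of x^44 is p(44).
Computing p(44) by dynamic programming over parts 1, 2, ..., 44: p(44) = 75175.

75175


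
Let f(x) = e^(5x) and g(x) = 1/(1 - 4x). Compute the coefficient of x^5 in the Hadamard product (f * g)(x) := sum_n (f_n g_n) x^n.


Expanding: f_k = 5^k/k! (from e^(5x)) and g_k = 4^k (from 1/(1 - 4x)). So the Hadamard coefficient (f * g)_k = 5^k 4^k / k! = (20)^k / k!.
For k = 5: 20^5/5! = 3200000/120 = 80000/3.

80000/3


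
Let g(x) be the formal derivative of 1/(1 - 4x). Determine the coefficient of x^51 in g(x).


Differentiate termwise: d/dx sum_{k>=0} 4^k x^k = sum_{k>=1} k 4^k x^(k-1) = sum_{j>=0} (j+1) 4^(j+1) x^j.
Equivalently, d/dx [1/(1 - 4x)] = 4/(1 - 4x)^2.
For j = 51: 52 * 4^52 = 52 * 20282409603651670423947251286016 = 1054685299389886862045257066872832.

1054685299389886862045257066872832


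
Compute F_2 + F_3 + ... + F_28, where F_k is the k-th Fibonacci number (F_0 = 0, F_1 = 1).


Use the identity sum_{k=0}^{N} F_k = F_{N+2} - 1 (which follows from F_{k+2} - F_{k+1} = F_k). Then
sum_{k=2}^{28} F_k = (F_{30} - 1) - (F_{3} - 1) = F_{30} - F_{3}.
Computing: F_{30} = 832040, F_{3} = 2, so
Sum = 832040 - 2 = 832038.

832038


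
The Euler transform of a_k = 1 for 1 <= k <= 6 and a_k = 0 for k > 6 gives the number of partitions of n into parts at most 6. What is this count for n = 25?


Partitions of 25 into parts at most 6:
Using generating function (1-x)^(-1)(1-x^2)^(-1)...(1-x^6)^(-1),
the coefficient of x^25 = 612

612


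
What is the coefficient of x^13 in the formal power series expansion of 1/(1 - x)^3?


The expansion 1/(1 - x)^r = sum_{k>=0} C(k + r - 1, r - 1) x^k follows from the multiset / negative-binomial theorem (or from repeated differentiation of the geometric series).
For r = 3 and k = 13:
C(15, 2) = 1307674368000 / (2 * 6227020800) = 105.

105


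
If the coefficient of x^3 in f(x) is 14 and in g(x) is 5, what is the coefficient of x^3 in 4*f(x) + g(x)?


Scalar multiplication scales coefficients: 4 * 14 = 56.
Then add the g coefficient: 56 + 5
= 61

61


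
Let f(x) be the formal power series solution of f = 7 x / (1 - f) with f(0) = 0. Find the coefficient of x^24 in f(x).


Apply Lagrange inversion: f = 7 x * phi(f) with phi(t) = 1/(1 - t), so
[x^n] f = 7^n * (1/n) [t^(n-1)] phi(t)^n = 7^n * (1/n) [t^(n-1)] (1 - t)^(-n) = 7^n * (1/n) C(2n - 2, n - 1) = 7^n * C_{n-1}.
For n = 24: C_23 = C(46, 23) / 24 = 8233430727600/24 = 343059613650.
With the 7^24 = 191581231380566414401 factor, the coefficient is 191581231380566414401 * 343059613650 = 65723783220008370242572856173650.

65723783220008370242572856173650


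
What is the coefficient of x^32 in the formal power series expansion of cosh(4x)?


The Maclaurin series is cosh(t) = sum_{m>=0} t^(2m) / (2m)!, so substituting t = 4x, only even powers of x are nonzero, with coefficient of x^(2m) equal to 4^(2m) / (2m)!.
For x^32 the coefficient is 4^32/32! = 18446744073709551616/263130836933693530167218012160000000 = 8589934592/122529844256906551386796875.

8589934592/122529844256906551386796875


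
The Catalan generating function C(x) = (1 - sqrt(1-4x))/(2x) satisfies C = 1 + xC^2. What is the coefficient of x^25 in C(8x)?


Substituting x -> 8x scales the n-th coefficient by 8^n, so [x^25] C(8x) = 8^25 * C_25.
C_25 = C(2*25, 25)/(26) = 126410606437752/26 = 4861946401452.
So 8^25 * 4861946401452 = 37778931862957161709568 * 4861946401452 = 183679141821804874793065781957492736.

183679141821804874793065781957492736


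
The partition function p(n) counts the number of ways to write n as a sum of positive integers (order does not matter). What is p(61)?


Using the generating function prod_{k>=1} 1/(1-x^k), we compute p(61).
By dynamic programming over parts 1 through 61:
p(61) = 1121505

1121505


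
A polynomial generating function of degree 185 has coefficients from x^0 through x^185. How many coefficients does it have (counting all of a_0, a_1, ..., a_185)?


A polynomial of degree 185 takes the form a_0 + a_1 x + ... + a_185 x^185.
The number of coefficients is 185 + 1 = 186.

186


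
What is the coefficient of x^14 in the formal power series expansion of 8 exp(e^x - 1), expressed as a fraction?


exp(e^x - 1) is the exponential generating function for the Bell numbers Bell_k: exp(e^x - 1) = sum_{k>=0} Bell_k x^k / k!.
So the coefficient of x^14 in 8 exp(e^x - 1) is 8 Bell_14 / 14!.
Computing: Bell_14 = 190899322 and 14! = 87178291200, giving
8 * 190899322/87178291200 = 95449661/5448643200.

95449661/5448643200


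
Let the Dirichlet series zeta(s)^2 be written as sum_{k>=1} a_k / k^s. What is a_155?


The Dirichlet convolution of the constant function 1 with itself gives (1 * 1)(k) = sum_{d | k} 1 = d(k), the number of positive divisors of k.
Since zeta(s) = sum_{k>=1} 1/k^s, we have zeta(s)^2 = sum_{k>=1} d(k)/k^s, so a_k = d(k).
For k = 155: the divisors are 1, 5, 31, 155.
Count = 4.

4


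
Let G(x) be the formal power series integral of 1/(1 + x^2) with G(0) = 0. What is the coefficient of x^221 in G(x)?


1/(1 + x^2) = sum_{j>=0} (-1)^j x^(2j). Integrating termwise with G(0) = 0:
G(x) = sum_{j>=0} (-1)^j x^(2j+1) / (2j+1) = arctan(x).
Only odd powers are nonzero. For x^221 write 221 = 2*110 + 1, giving
(-1)^110 / 221 = 1/221 = 1/221.

1/221


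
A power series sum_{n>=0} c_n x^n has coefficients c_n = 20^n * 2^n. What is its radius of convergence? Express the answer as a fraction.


By the root test (Cauchy-Hadamard), the radius is R = 1 / limsup_n |c_n|^(1/n).
Here |c_n|^(1/n) = (20^n * 2^n)^(1/n) = 20 * 2 = 40 for all n.
So R = 1/40 = 1/40.

1/40


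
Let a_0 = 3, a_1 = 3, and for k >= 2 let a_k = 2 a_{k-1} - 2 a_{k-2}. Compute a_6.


Iterating the recurrence forward:
a_0 = 3
a_1 = 3
a_2 = 2*3 - 2*3 = 0
a_3 = 2*0 - 2*3 = -6
a_4 = 2*-6 - 2*0 = -12
a_5 = 2*-12 - 2*-6 = -12
a_6 = 2*-12 - 2*-12 = 0
So a_6 = 0.

0


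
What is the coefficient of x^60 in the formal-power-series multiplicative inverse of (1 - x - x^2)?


Let the inverse be f(x) = sum_{k>=0} a_k x^k. From f(x) * (1 - x - x^2) = 1 and matching coefficients:
 x^0: a_0 = 1.
 x^1: a_1 - a_0 = 0, so a_1 = 1.
 x^k (k >= 2): a_k - a_{k-1} - a_{k-2} = 0, i.e. a_k = a_{k-1} + a_{k-2}.
This is the Fibonacci-type recurrence shifted so that a_0 = a_1 = 1.
Iterating: a_0=1, a_1=1, a_2=2, a_3=3, a_4=5, a_5=8, a_6=13, a_7=21, a_8=34, a_9=55, ...
a_60 = 2504730781961.

2504730781961


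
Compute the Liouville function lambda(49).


The Liouville function is lambda(k) = (-1)^Omega(k), where Omega(k) counts the prime factors of k with multiplicity.
Factoring: 49 = 7 * 7, so Omega(49) = 2.
lambda(49) = (-1)^2 = 1.

1


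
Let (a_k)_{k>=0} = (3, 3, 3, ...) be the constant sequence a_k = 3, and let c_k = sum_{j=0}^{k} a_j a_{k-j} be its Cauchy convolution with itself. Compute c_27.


Since a_j = 3 for all j >= 0, the convolution sum becomes
c_k = sum_{j=0}^{k} 3 * 3 = 9 * (k + 1).
Equivalently, the generating function of (a_k) is 3/(1 - x) and its square is 9/(1 - x)^2 = sum_{k>=0} 9(k + 1) x^k.
For k = 27: 9 * 28 = 252.

252


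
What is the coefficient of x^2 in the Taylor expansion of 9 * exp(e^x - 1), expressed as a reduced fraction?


exp(e^x - 1) = sum_{k>=0} Bell_k x^k / k!, where Bell_k is the k-th Bell number.
So the coefficient of x^2 is 9 * Bell_2 / 2!.
Computing: Bell_2 = 2 and 2! = 2, giving
9 * 2/2 = 9.

9


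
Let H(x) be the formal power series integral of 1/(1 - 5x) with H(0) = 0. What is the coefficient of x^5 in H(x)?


1/(1 - 5x) = sum_{k>=0} 5^k x^k. Integrating termwise with H(0) = 0:
H(x) = sum_{k>=0} 5^k x^(k+1) / (k+1) = sum_{m>=1} 5^(m-1) x^m / m.
For m = 5: 5^4/5 = 625/5 = 125.

125


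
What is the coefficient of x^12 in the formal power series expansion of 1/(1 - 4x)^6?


The general identity 1/(1 - c x)^r = sum_{k>=0} c^k C(k + r - 1, r - 1) x^k follows by substituting y = c x into 1/(1 - y)^r = sum_{k>=0} C(k + r - 1, r - 1) y^k.
For c = 4, r = 6, k = 12:
4^12 * C(17, 5) = 16777216 * 6188 = 103817412608.

103817412608


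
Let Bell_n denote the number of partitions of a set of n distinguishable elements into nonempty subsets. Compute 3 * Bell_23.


Bell_23 can be computed from the Bell triangle or from Dobinski's identity Bell_n = (1/e) * sum_{k>=0} k^n / k!.
Computing Bell_23 = 44152005855084346.
Then 3 * 44152005855084346 = 132456017565253038.

132456017565253038


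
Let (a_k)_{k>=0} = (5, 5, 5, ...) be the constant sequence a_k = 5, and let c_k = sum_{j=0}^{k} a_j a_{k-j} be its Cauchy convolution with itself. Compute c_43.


Since a_j = 5 for all j >= 0, the convolution sum becomes
c_k = sum_{j=0}^{k} 5 * 5 = 25 * (k + 1).
Equivalently, the generating function of (a_k) is 5/(1 - x) and its square is 25/(1 - x)^2 = sum_{k>=0} 25(k + 1) x^k.
For k = 43: 25 * 44 = 1100.

1100


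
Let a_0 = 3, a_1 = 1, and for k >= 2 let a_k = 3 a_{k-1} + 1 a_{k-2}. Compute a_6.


Iterating the recurrence forward:
a_0 = 3
a_1 = 1
a_2 = 3*1 + 1*3 = 6
a_3 = 3*6 + 1*1 = 19
a_4 = 3*19 + 1*6 = 63
a_5 = 3*63 + 1*19 = 208
a_6 = 3*208 + 1*63 = 687
So a_6 = 687.

687


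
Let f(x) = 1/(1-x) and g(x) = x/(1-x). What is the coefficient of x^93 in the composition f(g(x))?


First simplify the composition: f(g(x)) = 1/(1 - x/(1-x)) = (1-x)/((1-x) - x) = (1-x)/(1-2x).
Now extract the coefficient. Write (1-x)/(1-2x) = 1/(1-2x) - x/(1-2x).
The coefficient of x^n in 1/(1-2x) is 2^n, and in x/(1-2x) is 2^(n-1) (for n >= 1).
So the coefficient of x^93 is 2^93 - 2^92 = 9903520314283042199192993792 - 4951760157141521099596496896 = 4951760157141521099596496896.

4951760157141521099596496896


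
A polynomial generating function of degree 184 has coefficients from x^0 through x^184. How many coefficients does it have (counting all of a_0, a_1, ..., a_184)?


A polynomial of degree 184 takes the form a_0 + a_1 x + ... + a_184 x^184.
The number of coefficients is 184 + 1 = 185.

185


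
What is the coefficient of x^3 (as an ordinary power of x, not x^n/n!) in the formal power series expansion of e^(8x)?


The exponential series is e^y = sum_{k>=0} y^k / k!. Substituting y = 8x gives
e^(8x) = sum_{k>=0} 8^k x^k / k!.
So the coefficient of x^n is a^n/n! with a = 8, n = 3:
8^3 / 3! = 512/6 = 256/3

256/3


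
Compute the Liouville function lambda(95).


The Liouville function is lambda(k) = (-1)^Omega(k), where Omega(k) counts the prime factors of k with multiplicity.
Factoring: 95 = 5 * 19, so Omega(95) = 2.
lambda(95) = (-1)^2 = 1.

1


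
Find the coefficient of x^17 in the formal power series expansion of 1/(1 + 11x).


Write 1/(1 + c x) = 1/(1 - (-c) x) and apply the geometric-series identity
1/(1 - y) = sum_{k>=0} y^k to get 1/(1 + c x) = sum_{k>=0} (-c)^k x^k.
So the coefficient of x^k is (-c)^k = (-1)^k * c^k.
Here c = 11 and k = 17:
(-11)^17 = -1 * 505447028499293771 = -505447028499293771

-505447028499293771


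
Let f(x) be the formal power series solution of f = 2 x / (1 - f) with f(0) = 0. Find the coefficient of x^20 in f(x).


Apply Lagrange inversion: f = 2 x * phi(f) with phi(t) = 1/(1 - t), so
[x^n] f = 2^n * (1/n) [t^(n-1)] phi(t)^n = 2^n * (1/n) [t^(n-1)] (1 - t)^(-n) = 2^n * (1/n) C(2n - 2, n - 1) = 2^n * C_{n-1}.
For n = 20: C_19 = C(38, 19) / 20 = 35345263800/20 = 1767263190.
With the 2^20 = 1048576 factor, the coefficient is 1048576 * 1767263190 = 1853109766717440.

1853109766717440


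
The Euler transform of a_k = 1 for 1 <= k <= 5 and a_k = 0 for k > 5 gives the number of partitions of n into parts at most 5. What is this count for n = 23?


Partitions of 23 into parts at most 5:
Using generating function (1-x)^(-1)(1-x^2)^(-1)...(1-x^5)^(-1),
the coefficient of x^23 = 291

291


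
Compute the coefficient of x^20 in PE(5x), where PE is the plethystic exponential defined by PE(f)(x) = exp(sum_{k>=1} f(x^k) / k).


With f(x) = 5x, the exponent is sum_{k>=1} 5 x^k / k = 5 * (-ln(1 - x)). Exponentiating:
PE(5x) = exp(-5 ln(1 - x)) = 1/(1 - x)^5.
By the negative binomial expansion, [x^n] 1/(1 - x)^5 = C(n + 4, 4).
For n = 20: C(24, 4) = 10626.

10626


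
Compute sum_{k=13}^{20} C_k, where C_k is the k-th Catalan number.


C_13 through C_20: 742900, 2674440, 9694845, 35357670, 129644790, 477638700, 1767263190, 6564120420
Sum = 742900 + 2674440 + 9694845 + 35357670 + 129644790 + 477638700 + 1767263190 + 6564120420
= 8987136955

8987136955


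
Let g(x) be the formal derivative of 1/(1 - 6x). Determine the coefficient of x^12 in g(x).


Differentiate termwise: d/dx sum_{k>=0} 6^k x^k = sum_{k>=1} k 6^k x^(k-1) = sum_{j>=0} (j+1) 6^(j+1) x^j.
Equivalently, d/dx [1/(1 - 6x)] = 6/(1 - 6x)^2.
For j = 12: 13 * 6^13 = 13 * 13060694016 = 169789022208.

169789022208


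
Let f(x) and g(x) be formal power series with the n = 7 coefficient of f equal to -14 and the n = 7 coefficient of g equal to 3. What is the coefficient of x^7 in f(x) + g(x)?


Addition of formal power series is termwise.
The coefficient of x^7 in f + g = -14 + 3
= -11

-11


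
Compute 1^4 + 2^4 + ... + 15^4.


This power sum has a closed form given by Faulhaber's formula
sum_{k=1}^{m} k^p = (1 / (p + 1)) * sum_{j=0}^{p} C(p + 1, j) B_j m^(p + 1 - j),
but for small m direct computation is fastest:
1 + 16 + 81 + 256 + 625 + 1296 + 2401 + 4096 + 6561 + 10000 + 14641 + 20736 + 28561 + 38416 + 50625 = 178312.

178312


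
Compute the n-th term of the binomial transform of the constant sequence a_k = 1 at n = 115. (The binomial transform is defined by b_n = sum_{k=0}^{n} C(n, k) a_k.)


With a_k = 1 for all k, b_n = sum_{k=0}^{n} C(n, k) = 2^n by the binomial theorem.
For n = 115: 2^115 = 41538374868278621028243970633760768.

41538374868278621028243970633760768


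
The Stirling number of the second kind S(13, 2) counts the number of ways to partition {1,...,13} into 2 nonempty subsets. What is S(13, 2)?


Using the explicit formula S(n,k) = (1/k!) sum_{j=0}^{k} (-1)^(k-j) C(k,j) j^n:
S(13, 2) = 4095
Equivalently, S(n,k) is n! times the coefficient of x^n in the EGF (e^x - 1)^k / k!.

4095


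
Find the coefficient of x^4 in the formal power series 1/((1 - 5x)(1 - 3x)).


By partial fractions or Cauchy convolution:
The coefficient equals sum_{k=0}^{4} 5^k * 3^(4-k).
= 1441

1441


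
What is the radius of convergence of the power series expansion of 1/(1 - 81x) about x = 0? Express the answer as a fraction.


Expanding 1/(1 - 81x) = sum_{k>=0} 81^k x^k, the series converges when |81x| < 1, i.e., |x| < 1/81.
So the radius of convergence is 1/81 = 1/81.

1/81


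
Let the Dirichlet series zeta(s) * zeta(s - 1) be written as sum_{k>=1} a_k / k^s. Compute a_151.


Convolution gives a_k = sum_{d | k} d * 1 = sum_{d | k} d = sigma(k), the sum of positive divisors of k.
For k = 151, the divisors are 1, 151, so
sigma(151) = 1 + 151 = 152.

152


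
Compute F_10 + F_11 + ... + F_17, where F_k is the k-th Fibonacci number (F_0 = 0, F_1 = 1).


Use the identity sum_{k=0}^{N} F_k = F_{N+2} - 1 (which follows from F_{k+2} - F_{k+1} = F_k). Then
sum_{k=10}^{17} F_k = (F_{19} - 1) - (F_{11} - 1) = F_{19} - F_{11}.
Computing: F_{19} = 4181, F_{11} = 89, so
Sum = 4181 - 89 = 4092.

4092


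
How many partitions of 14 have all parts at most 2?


Using the generating function (1-x)^(-1)(1-x^2)^(-1),
the coefficient of x^14 counts these restricted partitions.
Result = 8

8


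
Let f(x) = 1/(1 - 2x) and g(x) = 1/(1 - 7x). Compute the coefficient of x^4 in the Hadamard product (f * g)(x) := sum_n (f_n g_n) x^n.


f has coefficients f_k = 2^k and g has coefficients g_k = 7^k, so the Hadamard product has coefficient (f*g)_k = 2^k * 7^k = 14^k.
For k = 4: 14^4 = 38416.

38416


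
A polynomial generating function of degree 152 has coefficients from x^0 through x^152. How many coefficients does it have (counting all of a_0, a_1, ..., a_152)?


A polynomial of degree 152 takes the form a_0 + a_1 x + ... + a_152 x^152.
The number of coefficients is 152 + 1 = 153.

153


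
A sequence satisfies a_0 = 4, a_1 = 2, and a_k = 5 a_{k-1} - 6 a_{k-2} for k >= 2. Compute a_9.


The characteristic equation is t^2 - 5 t + 6 = 0, with roots r_1 = 3 and r_2 = 2 (so c_1 = r_1 + r_2, c_2 = -r_1 r_2 as required).
One can use the closed form a_n = A r_1^n + B r_2^n, but direct iteration is more reliable:
a_0 = 4, a_1 = 2, a_2 = -14, a_3 = -82, a_4 = -326, a_5 = -1138, a_6 = -3734, a_7 = -11842, a_8 = -36806, a_9 = -112978.
So a_9 = -112978.

-112978


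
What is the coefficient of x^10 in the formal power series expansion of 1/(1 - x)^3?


The negative binomial / multiset identity is
1/(1 - x)^r = sum_{k>=0} C(k + r - 1, r - 1) x^k.
Here r = 3 and k = 10, so the coefficient is
C(10 + 2, 2) = C(12, 2)
= 66

66


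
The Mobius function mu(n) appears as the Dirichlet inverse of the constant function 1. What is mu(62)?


62 = 2 * 31 (all distinct primes).
mu(62) = (-1)^2 = 1

1


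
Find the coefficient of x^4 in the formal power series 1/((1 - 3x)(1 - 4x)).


By partial fractions or Cauchy convolution:
The coefficient equals sum_{k=0}^{4} 3^k * 4^(4-k).
= 781

781


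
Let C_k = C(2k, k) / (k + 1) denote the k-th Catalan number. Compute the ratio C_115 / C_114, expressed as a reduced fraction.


Using C_k = (2k)! / (k! (k+1)!), the ratio C_{k+1}/C_k simplifies to
C_{k+1}/C_k = [(2k+2)! / ((k+1)! (k+2)!)] * [k! (k+1)! / (2k)!]
 = (2k+2)(2k+1) / ((k+1)(k+2)) = 2(2k+1) / (k+2).
For k = 114: 2(2*114 + 1) / (114 + 2) = 458/116 = 229/58.

229/58


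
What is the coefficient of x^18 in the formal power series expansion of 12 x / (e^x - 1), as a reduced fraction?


The exponential generating function for Bernoulli numbers is
x / (e^x - 1) = sum_{k>=0} B_k x^k / k!.
So the coefficient of x^18 in 12 x / (e^x - 1) is 12 B_18 / 18!.
Computing: B_18 = 43867/798, 18! = 6402373705728000, giving
12 * 43867/798 / 6402373705728000 = 43867/425757851430912000.

43867/425757851430912000


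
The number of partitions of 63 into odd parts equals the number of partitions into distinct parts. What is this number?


Computing partitions of 63 into odd parts (1, 3, 5, ...):
Using the generating function prod_{k>=0} 1/(1-x^(2k+1)),
the count is 14848

14848


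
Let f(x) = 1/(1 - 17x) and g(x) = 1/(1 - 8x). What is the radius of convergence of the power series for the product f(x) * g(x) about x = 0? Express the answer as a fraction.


The radius of 1/(1 - 17x) is 1/17 (nearest singularity at x = 1/17), and the radius of 1/(1 - 8x) is 1/8.
The product f(x)*g(x) = 1/((1 - 17x)(1 - 8x)) has singularities at both 1/17 and 1/8, so its radius of convergence is the distance to the nearest one:
min(1/17, 1/8) = 1/17.

1/17


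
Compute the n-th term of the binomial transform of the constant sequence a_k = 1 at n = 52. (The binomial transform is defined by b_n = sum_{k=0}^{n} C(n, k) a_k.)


With a_k = 1 for all k, b_n = sum_{k=0}^{n} C(n, k) = 2^n by the binomial theorem.
For n = 52: 2^52 = 4503599627370496.

4503599627370496


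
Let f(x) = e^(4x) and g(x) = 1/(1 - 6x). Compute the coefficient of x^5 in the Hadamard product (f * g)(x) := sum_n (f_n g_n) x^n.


Expanding: f_k = 4^k/k! (from e^(4x)) and g_k = 6^k (from 1/(1 - 6x)). So the Hadamard coefficient (f * g)_k = 4^k 6^k / k! = (24)^k / k!.
For k = 5: 24^5/5! = 7962624/120 = 331776/5.

331776/5


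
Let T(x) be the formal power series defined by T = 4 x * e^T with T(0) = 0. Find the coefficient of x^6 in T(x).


Apply the Lagrange inversion formula: if T = 4 x * phi(T) with phi(t) = e^t, then
[x^n] T = 4^n * (1/n) [t^(n-1)] phi(t)^n = 4^n * (1/n) [t^(n-1)] e^(n t) = 4^n * (1/n) * n^(n-1) / (n-1)! = 4^n * n^(n-1) / n!.
When c = 1 this is the Cayley count of rooted labeled trees on n vertices, divided by n!.
For n = 6: 4^6 * 6^5 / 6! = 4096 * 7776/720 = 221184/5.

221184/5


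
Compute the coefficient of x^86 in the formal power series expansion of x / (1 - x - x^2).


Let f(x) = sum_{k>=0} a_k x^k. Multiplying f(x) * (1 - x - x^2) = x and matching coefficients gives a_0 = 0, a_1 = 1, and a_k = a_{k-1} + a_{k-2} for k >= 2. These are the Fibonacci numbers F_k.
Iterating from F_0 = 0, F_1 = 1:
F_0=0, F_1=1, F_2=1, F_3=2, F_4=3, F_5=5, F_6=8, F_7=13, F_8=21, F_9=34, ...
F_86 = 420196140727489673.

420196140727489673


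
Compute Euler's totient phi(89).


phi(n) counts integers in [1, n] coprime to n. Using the multiplicative formula phi(n) = n * prod_{p | n} (1 - 1/p):
89 = 89, so
phi(89) = 89 * (1 - 1/89) = 88.

88


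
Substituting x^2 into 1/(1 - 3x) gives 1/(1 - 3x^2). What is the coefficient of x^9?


Since 1/(1 - 3x^2) only has even powers of x,
the coefficient of x^9 (odd) is 0.

0


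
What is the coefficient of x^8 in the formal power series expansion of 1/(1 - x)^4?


The expansion 1/(1 - x)^r = sum_{k>=0} C(k + r - 1, r - 1) x^k follows from the multiset / negative-binomial theorem (or from repeated differentiation of the geometric series).
For r = 4 and k = 8:
C(11, 3) = 39916800 / (6 * 40320) = 165.

165


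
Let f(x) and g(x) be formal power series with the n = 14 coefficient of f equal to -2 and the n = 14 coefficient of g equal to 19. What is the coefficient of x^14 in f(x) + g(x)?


Addition of formal power series is termwise.
The coefficient of x^14 in f + g = -2 + 19
= 17

17


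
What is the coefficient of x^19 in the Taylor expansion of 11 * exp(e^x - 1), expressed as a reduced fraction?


exp(e^x - 1) = sum_{k>=0} Bell_k x^k / k!, where Bell_k is the k-th Bell number.
So the coefficient of x^19 is 11 * Bell_19 / 19!.
Computing: Bell_19 = 5832742205057 and 19! = 121645100408832000, giving
11 * 5832742205057/121645100408832000 = 5832742205057/11058645491712000.

5832742205057/11058645491712000


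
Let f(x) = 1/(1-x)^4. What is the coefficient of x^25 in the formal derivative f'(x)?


Differentiate: d/dx [ 1/(1-x)^r ] = r / (1-x)^(r+1).
Here r = 4, so f'(x) = 4 / (1-x)^5.
The expansion of 1/(1-x)^(r+1) has coefficient of x^n equal to C(n+r, r).
So the coefficient of x^25 in f'(x) is
4 * C(29, 4) = 4 * 23751 = 95004

95004


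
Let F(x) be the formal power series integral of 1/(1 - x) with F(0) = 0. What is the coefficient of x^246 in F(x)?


1/(1 - x) = sum_{k>=0} x^k. Integrating termwise and using F(0) = 0 gives
F(x) = sum_{k>=0} x^(k+1) / (k+1) = sum_{m>=1} x^m / m = -ln(1 - x).
So the coefficient of x^246 is 1/246 = 1/246.

1/246


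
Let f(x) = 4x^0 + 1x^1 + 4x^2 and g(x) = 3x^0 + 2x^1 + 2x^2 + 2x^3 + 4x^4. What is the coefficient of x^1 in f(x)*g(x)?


Cauchy product at x^1:
4*2 + 1*3
= 11

11


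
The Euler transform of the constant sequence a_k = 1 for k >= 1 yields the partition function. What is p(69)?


The Euler transform converts the sequence a_k = 1 into the number of integer partitions.
Using the recurrence or dynamic programming:
p(69) = 3554345

3554345


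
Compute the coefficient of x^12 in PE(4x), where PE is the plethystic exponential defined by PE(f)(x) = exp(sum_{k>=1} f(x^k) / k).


With f(x) = 4x, the exponent is sum_{k>=1} 4 x^k / k = 4 * (-ln(1 - x)). Exponentiating:
PE(4x) = exp(-4 ln(1 - x)) = 1/(1 - x)^4.
By the negative binomial expansion, [x^n] 1/(1 - x)^4 = C(n + 3, 3).
For n = 12: C(15, 3) = 455.

455


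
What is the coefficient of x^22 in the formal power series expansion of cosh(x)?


The Maclaurin series is cosh(t) = sum_{m>=0} t^(2m) / (2m)!, so substituting t = x, only even powers of x are nonzero, with coefficient of x^(2m) equal to 1 / (2m)!.
For x^22 the coefficient is 1/22! = 1/1124000727777607680000 = 1/1124000727777607680000.

1/1124000727777607680000


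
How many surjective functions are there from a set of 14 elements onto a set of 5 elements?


By inclusion-exclusion on which target elements are missed, the number of surjections from an n-set onto a k-set is
surj(n, k) = sum_{j=0}^{k} (-1)^j C(k, j) (k - j)^n.
Equivalently surj(n, k) = k! * S(n, k), where S(n, k) is the Stirling number of the second kind.
For n = 14, k = 5:
S(14, 5) = 40075035, so
surj = 5! * 40075035 = 120 * 40075035 = 4809004200.

4809004200


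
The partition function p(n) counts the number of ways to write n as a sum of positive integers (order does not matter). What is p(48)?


Using the generating function prod_{k>=1} 1/(1-x^k), we compute p(48).
By dynamic programming over parts 1 through 48:
p(48) = 147273

147273


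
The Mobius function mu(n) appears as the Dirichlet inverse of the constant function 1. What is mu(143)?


143 = 11 * 13 (all distinct primes).
mu(143) = (-1)^2 = 1

1


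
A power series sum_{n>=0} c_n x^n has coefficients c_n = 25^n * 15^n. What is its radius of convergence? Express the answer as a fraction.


By the root test (Cauchy-Hadamard), the radius is R = 1 / limsup_n |c_n|^(1/n).
Here |c_n|^(1/n) = (25^n * 15^n)^(1/n) = 25 * 15 = 375 for all n.
So R = 1/375 = 1/375.

1/375


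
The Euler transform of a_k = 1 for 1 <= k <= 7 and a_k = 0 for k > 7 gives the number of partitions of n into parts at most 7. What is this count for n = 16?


Partitions of 16 into parts at most 7:
Using generating function (1-x)^(-1)(1-x^2)^(-1)...(1-x^7)^(-1),
the coefficient of x^16 = 164

164


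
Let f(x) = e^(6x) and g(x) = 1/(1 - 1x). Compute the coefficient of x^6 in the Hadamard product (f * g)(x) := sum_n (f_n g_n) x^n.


Expanding: f_k = 6^k/k! (from e^(6x)) and g_k = 1^k (from 1/(1 - 1x)). So the Hadamard coefficient (f * g)_k = 6^k 1^k / k! = (6)^k / k!.
For k = 6: 6^6/6! = 46656/720 = 324/5.

324/5


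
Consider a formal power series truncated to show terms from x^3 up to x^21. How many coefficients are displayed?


From x^3 to x^21 inclusive, the count is 21 - 3 + 1 = 19.

19


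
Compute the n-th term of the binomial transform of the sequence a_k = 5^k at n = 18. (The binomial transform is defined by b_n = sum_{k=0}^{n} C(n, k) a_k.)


With a_k = 5^k, b_n = sum_{k=0}^{n} C(n, k) 5^k = (1 + 5)^n by the binomial theorem.
For n = 18: (1 + 5)^18 = 6^18 = 101559956668416.

101559956668416


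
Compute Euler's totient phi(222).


phi(n) counts integers in [1, n] coprime to n. Using the multiplicative formula phi(n) = n * prod_{p | n} (1 - 1/p):
222 = 2 * 3 * 37, so
phi(222) = 222 * (1 - 1/2) * (1 - 1/3) * (1 - 1/37) = 72.

72


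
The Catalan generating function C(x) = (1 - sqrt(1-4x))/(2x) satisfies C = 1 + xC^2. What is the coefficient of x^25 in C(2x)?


Substituting x -> 2x scales the n-th coefficient by 2^n, so [x^25] C(2x) = 2^25 * C_25.
C_25 = C(2*25, 25)/(26) = 126410606437752/26 = 4861946401452.
So 2^25 * 4861946401452 = 33554432 * 4861946401452 = 163139849915165835264.

163139849915165835264


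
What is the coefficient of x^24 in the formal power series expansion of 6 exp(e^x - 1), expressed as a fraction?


exp(e^x - 1) is the exponential generating function for the Bell numbers Bell_k: exp(e^x - 1) = sum_{k>=0} Bell_k x^k / k!.
So the coefficient of x^24 in 6 exp(e^x - 1) is 6 Bell_24 / 24!.
Computing: Bell_24 = 445958869294805289 and 24! = 620448401733239439360000, giving
6 * 445958869294805289/620448401733239439360000 = 148652956431601763/34469355651846635520000.

148652956431601763/34469355651846635520000


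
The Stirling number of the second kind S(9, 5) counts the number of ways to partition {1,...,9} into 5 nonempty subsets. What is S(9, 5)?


Using the explicit formula S(n,k) = (1/k!) sum_{j=0}^{k} (-1)^(k-j) C(k,j) j^n:
S(9, 5) = 6951
Equivalently, S(n,k) is n! times the coefficient of x^n in the EGF (e^x - 1)^k / k!.

6951


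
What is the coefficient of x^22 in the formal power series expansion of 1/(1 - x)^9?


The negative binomial / multiset identity is
1/(1 - x)^r = sum_{k>=0} C(k + r - 1, r - 1) x^k.
Here r = 9 and k = 22, so the coefficient is
C(22 + 8, 8) = C(30, 8)
= 5852925

5852925


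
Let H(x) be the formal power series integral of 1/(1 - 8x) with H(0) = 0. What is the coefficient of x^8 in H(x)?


1/(1 - 8x) = sum_{k>=0} 8^k x^k. Integrating termwise with H(0) = 0:
H(x) = sum_{k>=0} 8^k x^(k+1) / (k+1) = sum_{m>=1} 8^(m-1) x^m / m.
For m = 8: 8^7/8 = 2097152/8 = 262144.

262144


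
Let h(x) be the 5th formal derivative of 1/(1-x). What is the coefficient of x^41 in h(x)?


Differentiating 5 times: d^5/dx^5 [1/(1-x)] = 5!/(1-x)^6.
The expansion 1/(1-x)^6 = sum_{k>=0} C(k+5, 5) x^k, so the coefficient of x^n in 5!/(1-x)^6 is 5! * C(n+5, 5).
For n = 41: 120 * C(46, 5) = 120 * 1370754 = 164490480

164490480


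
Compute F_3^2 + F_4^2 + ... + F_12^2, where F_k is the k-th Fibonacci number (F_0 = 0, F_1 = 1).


There is a standard identity sum_{k=0}^{N} F_k^2 = F_N * F_{N+1} (proved inductively from the telescoping relation F_k^2 = F_k F_{k+1} - F_{k-1} F_k). Then
sum_{k=3}^{12} F_k^2 = F_12 F_13 - F_2 F_3.
Computing: F_12 = 144, F_13 = 233, F_2 = 1, F_3 = 2.
Sum = 144 * 233 - 1 * 2 = 33550.

33550


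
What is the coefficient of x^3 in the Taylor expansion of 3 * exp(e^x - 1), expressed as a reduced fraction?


exp(e^x - 1) = sum_{k>=0} Bell_k x^k / k!, where Bell_k is the k-th Bell number.
So the coefficient of x^3 is 3 * Bell_3 / 3!.
Computing: Bell_3 = 5 and 3! = 6, giving
3 * 5/6 = 5/2.

5/2
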